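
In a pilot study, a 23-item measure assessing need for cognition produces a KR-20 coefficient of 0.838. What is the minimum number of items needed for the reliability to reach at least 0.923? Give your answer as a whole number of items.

54

n = 0.923 × (1 − 0.838) / [ 0.838 × (1 − 0.923) ]
  = 0.149526 / 0.064526 = 2.3173
2.3173 × 23 = 53.30 → 54 items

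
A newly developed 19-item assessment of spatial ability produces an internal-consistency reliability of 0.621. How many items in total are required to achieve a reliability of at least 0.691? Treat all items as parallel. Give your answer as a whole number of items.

Invert Spearman-Brown to solve for n:
n = r*(1 − r) / [ r (1 − r*) ]
n = 0.691 × (1 − 0.621) / [ 0.621 × (1 − 0.691) ]
  = 0.261889 / 0.191889 = 1.3648
So the test needs 1.3648 × 19 ≈ 25.93 items; rounding up, 26.

26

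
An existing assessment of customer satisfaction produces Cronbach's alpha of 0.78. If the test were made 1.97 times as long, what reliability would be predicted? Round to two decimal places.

Spearman-Brown: r_new = n·r / (1 + (n − 1)·r)
r_new = 1.97·0.78 / [1 + (1.97 − 1)·0.78]
r_new = 1.5366 / 1.7566 ≈ 0.8748

0.87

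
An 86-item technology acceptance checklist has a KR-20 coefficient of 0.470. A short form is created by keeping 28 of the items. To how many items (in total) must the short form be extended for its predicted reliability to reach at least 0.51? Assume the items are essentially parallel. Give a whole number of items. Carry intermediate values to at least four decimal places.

First, r for the 28-item form: n = 28/86 = 0.3256, so r_28 = 0.3256·0.470/(1 + (0.3256 − 1)·0.470) = 0.2240
Then solve for n' with r_old = 0.2240, r_target = 0.51: n' = 0.51(1 − 0.2240)/[0.2240(1 − 0.51)] = 3.6057
Items = 3.6057 × 28 ≈ 100.96 → 101

101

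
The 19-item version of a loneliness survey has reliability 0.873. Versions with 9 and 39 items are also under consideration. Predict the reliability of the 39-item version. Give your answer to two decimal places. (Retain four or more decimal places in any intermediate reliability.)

The 9-item form is not needed; work directly from the 19-item form with n = 39/19 = 2.0526.
r_{39} = n·r / (1 + (n − 1)·r) = 1.7919 / 1.9189 ≈ 0.9338

0.93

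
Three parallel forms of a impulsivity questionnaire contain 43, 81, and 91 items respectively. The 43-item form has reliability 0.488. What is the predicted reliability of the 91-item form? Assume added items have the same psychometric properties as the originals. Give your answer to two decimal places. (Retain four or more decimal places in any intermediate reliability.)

Only the ratio of lengths matters: n = 91/43 = 2.1163
r_{91} = n·r / (1 + (n − 1)·r) = 1.0328 / 1.5448 ≈ 0.6686

0.67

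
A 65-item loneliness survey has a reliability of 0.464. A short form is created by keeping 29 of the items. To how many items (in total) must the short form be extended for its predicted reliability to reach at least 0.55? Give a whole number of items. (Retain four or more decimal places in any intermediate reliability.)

92

First, r for the 29-item form: n = 29/65 = 0.4462, so r_29 = 0.4462·0.464/(1 + (0.4462 − 1)·0.464) = 0.2786
Then solve for n' with r_old = 0.2786, r_target = 0.55: n' = 0.55(1 − 0.2786)/[0.2786(1 − 0.55)] = 3.1648
Items = 3.1648 × 29 ≈ 91.78 → 92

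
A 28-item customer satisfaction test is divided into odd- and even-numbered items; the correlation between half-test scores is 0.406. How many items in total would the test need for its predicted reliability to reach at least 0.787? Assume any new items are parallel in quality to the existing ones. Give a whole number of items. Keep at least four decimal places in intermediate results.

Corrected full-test reliability: r_full = 2 × 0.406 / (1 + 0.406) ≈ 0.5775
Solve Spearman-Brown for n: n = 0.787(1 − 0.5775) / [0.5775(1 − 0.787)] = 2.7031
Required items = 2.7031 × 28 = 75.69, so 76 items.

76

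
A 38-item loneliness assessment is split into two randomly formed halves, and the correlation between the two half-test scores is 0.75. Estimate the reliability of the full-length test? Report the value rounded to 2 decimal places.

Apply the Spearman-Brown correction with n = 2:
r_full = 2r_hh / (1 + r_hh) = 2 × 0.75 / (1 + 0.75)
r_full = 1.5000 / 1.7500 ≈ 0.8571

0.86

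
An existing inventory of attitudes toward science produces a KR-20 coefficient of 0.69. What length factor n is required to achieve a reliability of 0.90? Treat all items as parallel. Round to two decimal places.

4.04

n = 0.90(1 − 0.69) / [0.69(1 − 0.90)]
n = 0.2790 / 0.0690 ≈ 4.0435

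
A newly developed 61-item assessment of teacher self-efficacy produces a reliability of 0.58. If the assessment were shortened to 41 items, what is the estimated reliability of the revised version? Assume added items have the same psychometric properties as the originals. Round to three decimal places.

0.481

n = 41/61 = 0.6721
r_new = (0.6721 × 0.58) / (1 + (0.6721 − 1) × 0.58)
r_new = 0.3898 / 0.8098 ≈ 0.4814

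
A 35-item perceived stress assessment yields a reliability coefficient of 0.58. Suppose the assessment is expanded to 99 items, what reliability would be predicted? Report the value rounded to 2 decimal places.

0.80

Length ratio n = 99/35 = 2.8286
By Spearman-Brown, r_new = n r / (1 + (n − 1) r).
r_new = 2.8286·0.58 / [1 + (2.8286 − 1)·0.58]
     = 1.6406 / 2.0606 = 0.7962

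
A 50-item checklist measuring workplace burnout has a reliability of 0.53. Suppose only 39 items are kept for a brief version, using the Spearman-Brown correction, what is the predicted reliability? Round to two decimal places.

0.47

Length ratio n = 39/50 = 0.78
Spearman-Brown: r_new = n·r / (1 + (n − 1)·r)
r_new = (0.78 × 0.53) / (1 + (0.78 − 1) × 0.53)
     = 0.4134 / 0.8834 = 0.4680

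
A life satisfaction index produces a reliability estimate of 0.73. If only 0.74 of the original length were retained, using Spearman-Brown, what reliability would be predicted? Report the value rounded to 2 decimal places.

0.67

Apply the Spearman-Brown prophecy formula, r' = nr / [1 + (n − 1)r]:
r_new = 0.74·0.73 / [1 + (0.74 − 1)·0.73]
     = 0.5402 / 0.8102 = 0.6667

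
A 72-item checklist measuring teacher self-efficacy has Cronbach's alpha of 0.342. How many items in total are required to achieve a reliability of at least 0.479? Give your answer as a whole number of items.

Rearranging the Spearman-Brown formula for n,
n = r_target (1 − r_old) / [ r_old (1 − r_target) ]
n = 0.479 × (1 − 0.342) / [ 0.342 × (1 − 0.479) ]
  = 0.315182 / 0.178182 = 1.7689
So the test needs 1.7689 × 72 ≈ 127.36 items; rounding up, 128.

128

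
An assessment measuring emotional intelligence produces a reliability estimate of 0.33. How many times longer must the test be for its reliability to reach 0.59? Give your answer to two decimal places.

2.92

Spearman-Brown solved for the length factor n:
n = r*(1 − r) / [ r (1 − r*) ]
n = 0.59 × (1 − 0.33) / [ 0.33 × (1 − 0.59) ]
n = 0.3953 / 0.1353 ≈ 2.9217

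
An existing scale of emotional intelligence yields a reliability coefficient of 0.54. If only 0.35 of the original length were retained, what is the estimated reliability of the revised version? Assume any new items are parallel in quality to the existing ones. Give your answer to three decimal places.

0.291

r_new = 0.35·0.54 / [1 + (0.35 − 1)·0.54]
r_new = 0.1890 / 0.6490 ≈ 0.2912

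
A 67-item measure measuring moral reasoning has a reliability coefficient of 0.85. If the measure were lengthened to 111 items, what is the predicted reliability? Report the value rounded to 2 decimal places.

0.90

The new length is 111/67 = 1.6567 times the old.
Apply the Spearman-Brown prophecy formula, r' = nr / [1 + (n − 1)r]:
r_new = (1.6567 × 0.85) / (1 + (1.6567 − 1) × 0.85)
     = 1.4082 / 1.5582 = 0.9037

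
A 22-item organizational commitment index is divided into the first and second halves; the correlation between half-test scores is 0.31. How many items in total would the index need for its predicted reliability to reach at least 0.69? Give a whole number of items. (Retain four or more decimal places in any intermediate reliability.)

55

Corrected full-test reliability: r_full = 2 × 0.31 / (1 + 0.31) ≈ 0.4733
Solve Spearman-Brown for n: n = 0.69(1 − 0.4733) / [0.4733(1 − 0.69)] = 2.4769
Items = 2.4769 × 22 ≈ 54.49 → 55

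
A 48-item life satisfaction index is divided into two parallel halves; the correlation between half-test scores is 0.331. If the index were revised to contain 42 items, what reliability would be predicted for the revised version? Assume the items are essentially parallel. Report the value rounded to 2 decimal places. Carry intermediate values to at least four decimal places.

First correct the split-half correlation to full-test reliability: r_full = 2 × 0.331 / (1 + 0.331) ≈ 0.4974
Length factor from 48 to 42 items: n = 42/48 = 0.8750
r_new = n·r_full / (1 + (n − 1)·r_full) = 0.4352 / 0.9378 ≈ 0.4641

0.46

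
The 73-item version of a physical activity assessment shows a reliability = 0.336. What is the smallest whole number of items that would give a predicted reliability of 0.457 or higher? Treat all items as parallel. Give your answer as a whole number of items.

Rearranging the Spearman-Brown formula for n,
n = r*(1 − r) / [ r (1 − r*) ]
n = 0.457(1 − 0.336) / [0.336(1 − 0.457)]
n = 0.303448 / 0.182448 ≈ 1.6632
Items needed = n × 73 = 1.6632 × 73 ≈ 121.41 → round up to 122

122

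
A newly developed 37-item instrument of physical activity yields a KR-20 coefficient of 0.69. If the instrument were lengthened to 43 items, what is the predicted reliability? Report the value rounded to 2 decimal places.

0.72

The new length is 43/37 = 1.1622 times the old.
Spearman-Brown: r_new = n·r / (1 + (n − 1)·r)
r_new = 1.1622·0.69 / [1 + (1.1622 − 1)·0.69]
     = 0.8019 / 1.1119 = 0.7212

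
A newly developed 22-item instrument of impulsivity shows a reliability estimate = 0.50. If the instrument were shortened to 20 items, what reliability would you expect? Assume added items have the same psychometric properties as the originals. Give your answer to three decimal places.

n = 20/22 = 0.9091
By Spearman-Brown, r_new = n r / (1 + (n − 1) r).
r_new = 0.9091·0.50 / [1 + (0.9091 − 1)·0.50]
     = 0.4546 / 0.9546 = 0.4762

0.476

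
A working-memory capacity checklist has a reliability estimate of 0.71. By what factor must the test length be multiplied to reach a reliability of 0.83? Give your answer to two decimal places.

n = 0.83 × (1 − 0.71) / [ 0.71 × (1 − 0.83) ]
n = 0.2407 / 0.1207 ≈ 1.9942

1.99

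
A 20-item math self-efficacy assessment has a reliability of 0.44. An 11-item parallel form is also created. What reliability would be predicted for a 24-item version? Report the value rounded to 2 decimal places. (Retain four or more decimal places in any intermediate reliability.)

0.49

Only the ratio of lengths matters: n = 24/20 = 1.2000
r_{24} = n·r / (1 + (n − 1)·r) = 0.5280 / 1.0880 ≈ 0.4853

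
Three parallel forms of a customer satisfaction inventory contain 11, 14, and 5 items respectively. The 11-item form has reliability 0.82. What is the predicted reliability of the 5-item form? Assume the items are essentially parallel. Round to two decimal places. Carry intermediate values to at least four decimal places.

0.67

Only the ratio of lengths matters: n = 5/11 = 0.4545
r_{5} = n·r / (1 + (n − 1)·r) = 0.3727 / 0.5527 ≈ 0.6743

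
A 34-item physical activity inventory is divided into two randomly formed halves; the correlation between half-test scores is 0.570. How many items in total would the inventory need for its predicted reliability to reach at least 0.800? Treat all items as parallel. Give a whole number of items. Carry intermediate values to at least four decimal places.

52

r_full = 2(0.570)/(1 + 0.570) = 0.7261
Solve Spearman-Brown for n: n = 0.800(1 − 0.7261) / [0.7261(1 − 0.800)] = 1.5089
Required items = 1.5089 × 34 = 51.30, so 52 items.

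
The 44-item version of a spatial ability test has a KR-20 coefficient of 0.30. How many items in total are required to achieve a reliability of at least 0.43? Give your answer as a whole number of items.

Rearranging the Spearman-Brown formula for n,
n = r_target (1 − r_old) / [ r_old (1 − r_target) ]
n = 0.43 × (1 − 0.30) / [ 0.30 × (1 − 0.43) ]
  = 0.3010 / 0.1710 = 1.7602
Items needed = n × 44 = 1.7602 × 44 ≈ 77.45 → round up to 78

78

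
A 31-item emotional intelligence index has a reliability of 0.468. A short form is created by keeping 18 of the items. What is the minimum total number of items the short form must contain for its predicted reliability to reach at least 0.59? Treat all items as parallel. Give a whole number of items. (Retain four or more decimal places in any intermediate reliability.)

51

Short-form reliability: n = 18/31 = 0.5806; r_18 = n·r/(1+(n−1)r) ≈ 0.3381
Then solve for n' with r_old = 0.3381, r_target = 0.59: n' = 0.59(1 − 0.3381)/[0.3381(1 − 0.59)] = 2.8172
Total items = 2.8172 × 18 = 50.71, rounded up to 51.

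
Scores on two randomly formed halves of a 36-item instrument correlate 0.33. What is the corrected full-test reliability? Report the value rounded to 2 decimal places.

The full test is twice the length of either half (n = 2).
r_full = 2r_hh / (1 + r_hh) = 2 × 0.33 / (1 + 0.33)
r_full = 0.6600 / 1.3300 ≈ 0.4962

0.50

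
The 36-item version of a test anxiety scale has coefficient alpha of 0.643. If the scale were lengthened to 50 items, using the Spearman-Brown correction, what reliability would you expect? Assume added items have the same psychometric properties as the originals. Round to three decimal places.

Length ratio n = 50/36 = 1.3889
r_new = (1.3889 × 0.643) / (1 + (1.3889 − 1) × 0.643)
     = 0.8931 / 1.2501 = 0.7144

0.714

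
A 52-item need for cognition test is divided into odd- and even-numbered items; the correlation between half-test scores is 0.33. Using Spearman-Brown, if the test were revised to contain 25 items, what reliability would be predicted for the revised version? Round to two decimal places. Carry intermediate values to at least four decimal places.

Spearman-Brown correction (n = 2): r_full = 2·0.33/(1 + 0.33) = 0.4962
Length factor from 52 to 25 items: n = 25/52 = 0.4808
r_new = n·r_full / (1 + (n − 1)·r_full) = 0.2386 / 0.7424 ≈ 0.3214

0.32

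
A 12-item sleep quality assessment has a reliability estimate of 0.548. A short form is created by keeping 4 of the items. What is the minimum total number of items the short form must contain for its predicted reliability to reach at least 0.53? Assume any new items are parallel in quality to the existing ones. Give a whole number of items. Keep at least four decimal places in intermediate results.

12

Short-form reliability: n = 4/12 = 0.3333; r_4 = n·r/(1+(n−1)r) ≈ 0.2878
Length factor from the short form to reach 0.53: n' = 0.53(1 − 0.2878) / [0.2878(1 − 0.53)] ≈ 2.7905
Items = 2.7905 × 4 ≈ 11.16 → 12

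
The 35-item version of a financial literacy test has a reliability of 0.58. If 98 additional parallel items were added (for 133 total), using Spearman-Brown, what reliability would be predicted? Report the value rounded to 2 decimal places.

0.84

Length ratio n = 133/35 = 3.8
r_new = (3.8 × 0.58) / (1 + (3.8 − 1) × 0.58)
     = 2.2040 / 2.6240 = 0.8399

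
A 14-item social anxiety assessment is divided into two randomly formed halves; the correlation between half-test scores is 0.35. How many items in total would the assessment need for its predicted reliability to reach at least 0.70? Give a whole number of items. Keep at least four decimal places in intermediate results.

Corrected full-test reliability: r_full = 2 × 0.35 / (1 + 0.35) ≈ 0.5185
n = r_tgt(1 − r_full) / [r_full(1 − r_tgt)] = 0.70 × 0.4815 / (0.5185 × 0.30) ≈ 2.1668
Items = 2.1668 × 14 ≈ 30.34 → 31

31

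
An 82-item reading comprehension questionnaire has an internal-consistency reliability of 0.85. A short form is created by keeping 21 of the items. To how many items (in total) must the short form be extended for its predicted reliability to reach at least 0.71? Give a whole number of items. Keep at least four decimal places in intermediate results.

36

Short-form reliability: n = 21/82 = 0.2561; r_21 = n·r/(1+(n−1)r) ≈ 0.5920
Length factor from the short form to reach 0.71: n' = 0.71(1 − 0.5920) / [0.5920(1 − 0.71)] ≈ 1.6873
Total items = 1.6873 × 21 = 35.43, rounded up to 36.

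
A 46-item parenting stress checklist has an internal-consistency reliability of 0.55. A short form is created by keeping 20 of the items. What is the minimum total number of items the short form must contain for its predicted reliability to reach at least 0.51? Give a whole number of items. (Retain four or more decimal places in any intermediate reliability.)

Short-form reliability: n = 20/46 = 0.4348; r_20 = n·r/(1+(n−1)r) ≈ 0.3470
Length factor from the short form to reach 0.51: n' = 0.51(1 − 0.3470) / [0.3470(1 − 0.51)] ≈ 1.9587
Total items = 1.9587 × 20 = 39.17, rounded up to 40.

40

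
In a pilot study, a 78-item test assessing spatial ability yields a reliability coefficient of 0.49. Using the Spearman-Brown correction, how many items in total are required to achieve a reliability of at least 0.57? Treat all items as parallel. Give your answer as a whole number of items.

Invert Spearman-Brown to solve for n:
n = r_target (1 − r_old) / [ r_old (1 − r_target) ]
n = 0.57 × (1 − 0.49) / [ 0.49 × (1 − 0.57) ]
n = 0.2907 / 0.2107 ≈ 1.3797
So the test needs 1.3797 × 78 ≈ 107.62 items; rounding up, 108.

108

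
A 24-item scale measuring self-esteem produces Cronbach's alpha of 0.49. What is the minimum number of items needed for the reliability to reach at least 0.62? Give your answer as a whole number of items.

41

Spearman-Brown solved for the length factor n:
n = r*(1 − r) / [ r (1 − r*) ]
n = 0.62 × (1 − 0.49) / [ 0.49 × (1 − 0.62) ]
  = 0.3162 / 0.1862 = 1.6982
1.6982 × 24 = 40.76 → 41 items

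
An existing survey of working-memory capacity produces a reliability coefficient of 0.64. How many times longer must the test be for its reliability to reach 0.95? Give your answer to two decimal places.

10.69

n = 0.95(1 − 0.64) / [0.64(1 − 0.95)]
n = 0.3420 / 0.0320 ≈ 10.6875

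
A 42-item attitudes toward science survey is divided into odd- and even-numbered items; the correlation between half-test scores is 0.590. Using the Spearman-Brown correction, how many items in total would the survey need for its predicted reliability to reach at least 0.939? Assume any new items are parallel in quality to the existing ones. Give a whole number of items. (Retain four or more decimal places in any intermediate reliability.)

Corrected full-test reliability: r_full = 2 × 0.590 / (1 + 0.590) ≈ 0.7421
n = r_tgt(1 − r_full) / [r_full(1 − r_tgt)] = 0.939 × 0.2579 / (0.7421 × 0.061) ≈ 5.3496
Items = 5.3496 × 42 ≈ 224.68 → 225

225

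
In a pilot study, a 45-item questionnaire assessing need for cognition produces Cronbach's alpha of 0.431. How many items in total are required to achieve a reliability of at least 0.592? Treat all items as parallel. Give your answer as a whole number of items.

87

n = 0.592(1 − 0.431) / [0.431(1 − 0.592)]
n = 0.336848 / 0.175848 ≈ 1.9156
Items needed = n × 45 = 1.9156 × 45 ≈ 86.20 → round up to 87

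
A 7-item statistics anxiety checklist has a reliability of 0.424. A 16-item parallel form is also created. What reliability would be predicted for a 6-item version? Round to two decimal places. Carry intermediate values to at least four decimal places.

0.39

Only the ratio of lengths matters: n = 6/7 = 0.8571
r_{6} = n·r / (1 + (n − 1)·r) = 0.3634 / 0.9394 ≈ 0.3868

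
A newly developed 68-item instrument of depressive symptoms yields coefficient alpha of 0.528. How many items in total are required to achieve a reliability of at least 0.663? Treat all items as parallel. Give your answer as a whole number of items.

120

n = 0.663 × (1 − 0.528) / [ 0.528 × (1 − 0.663) ]
  = 0.312936 / 0.177936 = 1.7587
So the test needs 1.7587 × 68 ≈ 119.59 items; rounding up, 120.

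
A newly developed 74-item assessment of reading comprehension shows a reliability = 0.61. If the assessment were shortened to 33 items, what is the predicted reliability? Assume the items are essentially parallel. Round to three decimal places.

0.411

Length ratio n = 33/74 = 0.4459
By Spearman-Brown, r_new = n r / (1 + (n − 1) r).
r_new = 0.4459·0.61 / [1 + (0.4459 − 1)·0.61]
     = 0.2720 / 0.6620 = 0.4109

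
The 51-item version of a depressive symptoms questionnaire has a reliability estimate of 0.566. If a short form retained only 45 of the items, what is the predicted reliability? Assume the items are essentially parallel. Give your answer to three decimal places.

Length ratio n = 45/51 = 0.8824
Apply the Spearman-Brown prophecy formula, r' = nr / [1 + (n − 1)r]:
r_new = (0.8824 × 0.566) / (1 + (0.8824 − 1) × 0.566)
r_new = 0.4994 / 0.9334 ≈ 0.5350

0.535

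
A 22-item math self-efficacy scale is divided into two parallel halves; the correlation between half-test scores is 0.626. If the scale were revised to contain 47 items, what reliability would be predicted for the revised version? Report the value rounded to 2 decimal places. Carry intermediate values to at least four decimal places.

0.88

Spearman-Brown correction (n = 2): r_full = 2·0.626/(1 + 0.626) = 0.7700
Then adjust to 47 items: n = 47/22 = 2.1364
r_new = n·r_full / (1 + (n − 1)·r_full) = 1.6450 / 1.8750 ≈ 0.8773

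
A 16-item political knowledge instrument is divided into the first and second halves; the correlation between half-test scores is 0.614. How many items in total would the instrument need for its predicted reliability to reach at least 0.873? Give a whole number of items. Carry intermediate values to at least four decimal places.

r_full = 2(0.614)/(1 + 0.614) = 0.7608
Solve Spearman-Brown for n: n = 0.873(1 − 0.7608) / [0.7608(1 − 0.873)] = 2.1612
Items = 2.1612 × 16 ≈ 34.58 → 35

35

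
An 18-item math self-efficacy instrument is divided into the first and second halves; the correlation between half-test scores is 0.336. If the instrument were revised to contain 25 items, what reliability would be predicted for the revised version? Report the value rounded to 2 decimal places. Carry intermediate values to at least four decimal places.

0.58

First correct the split-half correlation to full-test reliability: r_full = 2 × 0.336 / (1 + 0.336) ≈ 0.5030
Then adjust to 25 items: n = 25/18 = 1.3889
r_new = n·r_full / (1 + (n − 1)·r_full) = 0.6986 / 1.1956 ≈ 0.5843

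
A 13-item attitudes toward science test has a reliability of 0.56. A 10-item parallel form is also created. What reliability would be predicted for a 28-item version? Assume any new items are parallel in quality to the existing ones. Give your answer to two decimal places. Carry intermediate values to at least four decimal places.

Only the ratio of lengths matters: n = 28/13 = 2.1538
r_{28} = n·r / (1 + (n − 1)·r) = 1.2061 / 1.6461 ≈ 0.7327

0.73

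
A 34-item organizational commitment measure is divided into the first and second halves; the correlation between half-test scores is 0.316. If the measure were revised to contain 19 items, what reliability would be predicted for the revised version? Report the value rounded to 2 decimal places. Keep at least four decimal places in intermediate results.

First correct the split-half correlation to full-test reliability: r_full = 2 × 0.316 / (1 + 0.316) ≈ 0.4802
Length factor from 34 to 19 items: n = 19/34 = 0.5588
r_new = n·r_full / (1 + (n − 1)·r_full) = 0.2683 / 0.7881 ≈ 0.3404

0.34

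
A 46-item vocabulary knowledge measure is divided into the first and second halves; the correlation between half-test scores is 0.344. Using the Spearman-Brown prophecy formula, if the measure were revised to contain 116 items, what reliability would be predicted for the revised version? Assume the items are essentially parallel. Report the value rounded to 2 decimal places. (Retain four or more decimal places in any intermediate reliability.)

First correct the split-half correlation to full-test reliability: r_full = 2 × 0.344 / (1 + 0.344) ≈ 0.5119
Then adjust to 116 items: n = 116/46 = 2.5217
r_new = n·r_full / (1 + (n − 1)·r_full) = 1.2909 / 1.7790 ≈ 0.7256

0.73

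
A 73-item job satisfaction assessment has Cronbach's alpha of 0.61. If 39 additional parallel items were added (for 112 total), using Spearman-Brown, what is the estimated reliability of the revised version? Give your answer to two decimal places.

0.71

The new length is 112/73 = 1.5342 times the old.
r_new = 1.5342·0.61 / [1 + (1.5342 − 1)·0.61]
r_new = 0.9359 / 1.3259 ≈ 0.7059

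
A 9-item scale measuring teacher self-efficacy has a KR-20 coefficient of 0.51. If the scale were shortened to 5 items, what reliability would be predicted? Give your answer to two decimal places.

0.37

n = 5/9 = 0.5556
r_new = 0.5556·0.51 / [1 + (0.5556 − 1)·0.51]
r_new = 0.2834 / 0.7734 ≈ 0.3664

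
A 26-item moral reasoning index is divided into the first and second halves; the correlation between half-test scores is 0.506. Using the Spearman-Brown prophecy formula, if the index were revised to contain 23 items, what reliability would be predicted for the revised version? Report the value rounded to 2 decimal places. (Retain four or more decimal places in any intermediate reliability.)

0.64

Full-test reliability from the split-half r: r_full = 2(0.506)/(1 + 0.506) = 0.6720
Then adjust to 23 items: n = 23/26 = 0.8846
r_new = n·r_full / (1 + (n − 1)·r_full) = 0.5945 / 0.9225 ≈ 0.6444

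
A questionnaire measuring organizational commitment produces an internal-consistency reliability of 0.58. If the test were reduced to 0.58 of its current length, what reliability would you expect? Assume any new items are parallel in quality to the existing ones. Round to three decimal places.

By Spearman-Brown, r_new = n r / (1 + (n − 1) r).
r_new = 0.58·0.58 / [1 + (0.58 − 1)·0.58]
     = 0.3364 / 0.7564 = 0.4447

0.445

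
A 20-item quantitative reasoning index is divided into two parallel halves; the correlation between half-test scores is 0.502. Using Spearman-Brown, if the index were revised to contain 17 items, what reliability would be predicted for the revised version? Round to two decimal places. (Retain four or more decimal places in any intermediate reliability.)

0.63

First correct the split-half correlation to full-test reliability: r_full = 2 × 0.502 / (1 + 0.502) ≈ 0.6684
Length factor from 20 to 17 items: n = 17/20 = 0.8500
r_new = n·r_full / (1 + (n − 1)·r_full) = 0.5681 / 0.8997 ≈ 0.6314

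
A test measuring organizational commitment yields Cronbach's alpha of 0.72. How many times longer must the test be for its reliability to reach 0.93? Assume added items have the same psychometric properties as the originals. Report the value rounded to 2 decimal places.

Invert Spearman-Brown to solve for n:
n = r_target (1 − r_old) / [ r_old (1 − r_target) ]
n = [0.93 × 0.28] / [0.72 × 0.07]
  = 0.2604 / 0.0504 = 5.1667

5.17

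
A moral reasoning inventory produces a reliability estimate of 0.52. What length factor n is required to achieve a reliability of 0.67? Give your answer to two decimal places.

1.87

n = 0.67 × (1 − 0.52) / [ 0.52 × (1 − 0.67) ]
n = 0.3216 / 0.1716 ≈ 1.8741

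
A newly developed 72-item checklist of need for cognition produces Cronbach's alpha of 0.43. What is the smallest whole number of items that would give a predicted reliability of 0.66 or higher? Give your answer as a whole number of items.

186

n = [0.66 × 0.57] / [0.43 × 0.34]
  = 0.3762 / 0.1462 = 2.5732
Items needed = n × 72 = 2.5732 × 72 ≈ 185.27 → round up to 186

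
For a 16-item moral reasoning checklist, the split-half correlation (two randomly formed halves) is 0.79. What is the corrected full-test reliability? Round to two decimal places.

The full test is twice the length of either half (n = 2).
r_full = 2r_hh / (1 + r_hh) = 2 × 0.79 / (1 + 0.79)
       = 1.5800 / 1.7900 = 0.8827

0.88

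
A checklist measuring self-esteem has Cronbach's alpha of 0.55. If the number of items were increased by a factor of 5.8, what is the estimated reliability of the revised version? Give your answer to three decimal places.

0.876

Spearman-Brown: r_new = n·r / (1 + (n − 1)·r)
r_new = (5.8 × 0.55) / (1 + (5.8 − 1) × 0.55)
r_new = 3.1900 / 3.6400 ≈ 0.8764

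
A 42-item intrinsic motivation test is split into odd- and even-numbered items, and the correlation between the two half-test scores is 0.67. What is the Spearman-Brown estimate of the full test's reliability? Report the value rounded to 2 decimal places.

0.80

Apply the Spearman-Brown correction with n = 2:
r_full = 2(0.67) / (1 + 0.67)
r_full = 1.3400 / 1.6700 ≈ 0.8024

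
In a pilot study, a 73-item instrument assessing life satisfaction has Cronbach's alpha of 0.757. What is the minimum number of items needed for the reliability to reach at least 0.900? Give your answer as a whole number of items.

n = [0.900 × 0.243] / [0.757 × 0.100]
n = 0.218700 / 0.075700 ≈ 2.8890
2.8890 × 73 = 210.90 → 211 items

211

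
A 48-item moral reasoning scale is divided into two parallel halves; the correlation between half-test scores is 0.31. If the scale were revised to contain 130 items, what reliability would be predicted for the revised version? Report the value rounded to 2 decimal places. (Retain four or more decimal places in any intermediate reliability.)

Full-test reliability from the split-half r: r_full = 2(0.31)/(1 + 0.31) = 0.4733
Then adjust to 130 items: n = 130/48 = 2.7083
r_new = n·r_full / (1 + (n − 1)·r_full) = 1.2818 / 1.8085 ≈ 0.7088

0.71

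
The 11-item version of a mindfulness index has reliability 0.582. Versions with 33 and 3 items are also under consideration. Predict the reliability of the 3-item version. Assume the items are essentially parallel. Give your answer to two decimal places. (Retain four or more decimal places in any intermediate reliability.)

0.28

The 33-item form is not needed; work directly from the 11-item form with n = 3/11 = 0.2727.
r_{3} = n·r / (1 + (n − 1)·r) = 0.1587 / 0.5767 ≈ 0.2752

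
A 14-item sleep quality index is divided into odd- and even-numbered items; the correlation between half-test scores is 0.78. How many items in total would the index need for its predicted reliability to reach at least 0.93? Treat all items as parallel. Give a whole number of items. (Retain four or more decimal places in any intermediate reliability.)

27

Corrected full-test reliability: r_full = 2 × 0.78 / (1 + 0.78) ≈ 0.8764
n = r_tgt(1 − r_full) / [r_full(1 − r_tgt)] = 0.93 × 0.1236 / (0.8764 × 0.07) ≈ 1.8737
Items = 1.8737 × 14 ≈ 26.23 → 27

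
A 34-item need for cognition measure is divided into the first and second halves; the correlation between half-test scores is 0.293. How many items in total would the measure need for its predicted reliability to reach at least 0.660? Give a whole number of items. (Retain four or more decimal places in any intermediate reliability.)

r_full = 2(0.293)/(1 + 0.293) = 0.4532
Solve Spearman-Brown for n: n = 0.660(1 − 0.4532) / [0.4532(1 − 0.660)] = 2.3421
Required items = 2.3421 × 34 = 79.63, so 80 items.

80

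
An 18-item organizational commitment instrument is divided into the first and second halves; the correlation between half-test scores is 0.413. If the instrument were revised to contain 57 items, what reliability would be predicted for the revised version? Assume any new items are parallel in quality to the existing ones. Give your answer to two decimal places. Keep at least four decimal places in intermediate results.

Spearman-Brown correction (n = 2): r_full = 2·0.413/(1 + 0.413) = 0.5846
Length factor from 18 to 57 items: n = 57/18 = 3.1667
r_new = n·r_full / (1 + (n − 1)·r_full) = 1.8513 / 2.2667 ≈ 0.8167

0.82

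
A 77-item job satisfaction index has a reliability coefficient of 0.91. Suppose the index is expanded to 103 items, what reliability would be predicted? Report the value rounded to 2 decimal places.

0.93

The new length is 103/77 = 1.3377 times the old.
Apply the Spearman-Brown prophecy formula, r' = nr / [1 + (n − 1)r]:
r_new = 1.3377·0.91 / [1 + (1.3377 − 1)·0.91]
     = 1.2173 / 1.3073 = 0.9312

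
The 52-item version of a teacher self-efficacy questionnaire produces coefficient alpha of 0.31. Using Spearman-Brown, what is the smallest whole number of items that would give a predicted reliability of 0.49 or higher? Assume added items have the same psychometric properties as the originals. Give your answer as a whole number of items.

112

Rearranging the Spearman-Brown formula for n,
n = r_target (1 − r_old) / [ r_old (1 − r_target) ]
n = [0.49 × 0.69] / [0.31 × 0.51]
n = 0.3381 / 0.1581 ≈ 2.1385
2.1385 × 52 = 111.20 → 112 items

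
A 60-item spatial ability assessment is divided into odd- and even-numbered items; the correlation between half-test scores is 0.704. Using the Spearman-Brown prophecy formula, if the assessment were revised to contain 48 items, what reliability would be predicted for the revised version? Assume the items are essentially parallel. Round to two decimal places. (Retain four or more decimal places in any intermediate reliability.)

First correct the split-half correlation to full-test reliability: r_full = 2 × 0.704 / (1 + 0.704) ≈ 0.8263
Then adjust to 48 items: n = 48/60 = 0.8000
r_new = n·r_full / (1 + (n − 1)·r_full) = 0.6610 / 0.8347 ≈ 0.7919

0.79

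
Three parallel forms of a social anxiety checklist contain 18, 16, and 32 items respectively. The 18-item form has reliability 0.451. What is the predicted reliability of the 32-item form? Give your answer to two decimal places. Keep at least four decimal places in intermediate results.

Only the ratio of lengths matters: n = 32/18 = 1.7778
r_{32} = n·r / (1 + (n − 1)·r) = 0.8018 / 1.3508 ≈ 0.5936

0.59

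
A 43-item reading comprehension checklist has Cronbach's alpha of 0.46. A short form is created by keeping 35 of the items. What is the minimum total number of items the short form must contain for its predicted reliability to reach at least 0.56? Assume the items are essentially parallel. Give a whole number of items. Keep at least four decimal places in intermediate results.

65

Short-form reliability: n = 35/43 = 0.8140; r_35 = n·r/(1+(n−1)r) ≈ 0.4095
Then solve for n' with r_old = 0.4095, r_target = 0.56: n' = 0.56(1 − 0.4095)/[0.4095(1 − 0.56)] = 1.8353
Total items = 1.8353 × 35 = 64.24, rounded up to 65.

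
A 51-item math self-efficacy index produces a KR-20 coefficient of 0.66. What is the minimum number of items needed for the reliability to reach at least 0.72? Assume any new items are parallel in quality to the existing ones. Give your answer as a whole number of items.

68

Invert Spearman-Brown to solve for n:
n = r_target (1 − r_old) / [ r_old (1 − r_target) ]
n = [0.72 × 0.34] / [0.66 × 0.28]
  = 0.2448 / 0.1848 = 1.3247
1.3247 × 51 = 67.56 → 68 items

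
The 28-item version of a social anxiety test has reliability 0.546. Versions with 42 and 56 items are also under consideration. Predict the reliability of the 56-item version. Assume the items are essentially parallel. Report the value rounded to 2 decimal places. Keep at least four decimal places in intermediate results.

0.71

Only the ratio of lengths matters: n = 56/28 = 2.0000
r_{56} = n·r / (1 + (n − 1)·r) = 1.0920 / 1.5460 ≈ 0.7063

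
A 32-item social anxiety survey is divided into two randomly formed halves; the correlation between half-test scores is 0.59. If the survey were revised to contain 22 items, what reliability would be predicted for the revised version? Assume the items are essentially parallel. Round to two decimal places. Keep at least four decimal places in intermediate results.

0.66

Full-test reliability from the split-half r: r_full = 2(0.59)/(1 + 0.59) = 0.7421
Then adjust to 22 items: n = 22/32 = 0.6875
r_new = n·r_full / (1 + (n − 1)·r_full) = 0.5102 / 0.7681 ≈ 0.6642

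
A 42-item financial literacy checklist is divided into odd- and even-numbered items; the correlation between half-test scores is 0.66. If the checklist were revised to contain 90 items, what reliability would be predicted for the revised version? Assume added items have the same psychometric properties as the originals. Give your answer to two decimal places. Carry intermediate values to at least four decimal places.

0.89

Spearman-Brown correction (n = 2): r_full = 2·0.66/(1 + 0.66) = 0.7952
Then adjust to 90 items: n = 90/42 = 2.1429
r_new = n·r_full / (1 + (n − 1)·r_full) = 1.7040 / 1.9088 ≈ 0.8927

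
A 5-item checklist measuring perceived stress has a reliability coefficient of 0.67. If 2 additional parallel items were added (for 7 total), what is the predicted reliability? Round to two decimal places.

n = 7/5 = 1.4
By Spearman-Brown, r_new = n r / (1 + (n − 1) r).
r_new = (1.4 × 0.67) / (1 + (1.4 − 1) × 0.67)
r_new = 0.9380 / 1.2680 ≈ 0.7397

0.74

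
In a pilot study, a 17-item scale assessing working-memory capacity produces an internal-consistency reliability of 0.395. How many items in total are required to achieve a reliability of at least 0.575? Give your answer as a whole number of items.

36

Rearranging the Spearman-Brown formula for n,
n = r_target (1 − r_old) / [ r_old (1 − r_target) ]
n = 0.575(1 − 0.395) / [0.395(1 − 0.575)]
  = 0.347875 / 0.167875 = 2.0722
2.0722 × 17 = 35.23 → 36 items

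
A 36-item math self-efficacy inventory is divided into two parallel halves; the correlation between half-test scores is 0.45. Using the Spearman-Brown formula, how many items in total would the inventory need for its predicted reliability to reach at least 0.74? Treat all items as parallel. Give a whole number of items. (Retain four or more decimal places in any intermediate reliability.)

63

Corrected full-test reliability: r_full = 2 × 0.45 / (1 + 0.45) ≈ 0.6207
n = r_tgt(1 − r_full) / [r_full(1 − r_tgt)] = 0.74 × 0.3793 / (0.6207 × 0.26) ≈ 1.7392
Required items = 1.7392 × 36 = 62.61, so 63 items.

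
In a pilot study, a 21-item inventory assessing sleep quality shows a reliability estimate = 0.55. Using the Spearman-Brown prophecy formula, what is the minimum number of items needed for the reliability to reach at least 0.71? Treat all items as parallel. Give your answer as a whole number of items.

Spearman-Brown solved for the length factor n:
n = r_target (1 − r_old) / [ r_old (1 − r_target) ]
n = 0.71 × (1 − 0.55) / [ 0.55 × (1 − 0.71) ]
n = 0.3195 / 0.1595 ≈ 2.0031
Items needed = n × 21 = 2.0031 × 21 ≈ 42.07 → round up to 43

43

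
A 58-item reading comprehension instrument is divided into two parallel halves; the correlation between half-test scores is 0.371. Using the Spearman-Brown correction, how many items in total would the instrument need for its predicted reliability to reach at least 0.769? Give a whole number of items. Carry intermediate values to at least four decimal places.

164

Corrected full-test reliability: r_full = 2 × 0.371 / (1 + 0.371) ≈ 0.5412
Solve Spearman-Brown for n: n = 0.769(1 − 0.5412) / [0.5412(1 − 0.769)] = 2.8221
Required items = 2.8221 × 58 = 163.68, so 164 items.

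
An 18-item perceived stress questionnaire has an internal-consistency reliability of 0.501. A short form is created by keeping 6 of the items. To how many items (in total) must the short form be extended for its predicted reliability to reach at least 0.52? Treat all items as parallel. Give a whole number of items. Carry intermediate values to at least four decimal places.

20

First, r for the 6-item form: n = 6/18 = 0.3333, so r_6 = 0.3333·0.501/(1 + (0.3333 − 1)·0.501) = 0.2507
Length factor from the short form to reach 0.52: n' = 0.52(1 − 0.2507) / [0.2507(1 − 0.52)] ≈ 3.2379
Items = 3.2379 × 6 ≈ 19.43 → 20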